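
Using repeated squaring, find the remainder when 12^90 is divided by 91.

12^1 ≡ 12 (mod 91)
12^2 ≡ 12^2 = 144 ≡ 53 (mod 91)
12^4 ≡ 53^2 = 2809 ≡ 79 (mod 91)
12^8 ≡ 79^2 = 6241 ≡ 53 (mod 91)
12^16 ≡ 53^2 = 2809 ≡ 79 (mod 91)
12^32 ≡ 79^2 = 6241 ≡ 53 (mod 91)
12^64 ≡ 53^2 = 2809 ≡ 79 (mod 91)
90 = 64 + 16 + 8 + 2 in binary powers of 2.
So 12^90 ≡ 79 · 79 · 53 · 53 ≡ 1 (mod 91).
Since the result is 1, base 12 gives no evidence that 91 is composite.

1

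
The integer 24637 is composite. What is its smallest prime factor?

71

24637 is odd.
Digit sum 22, not divisible by 3.
Ends in 7: not divisible by 5.
7: 24637 = 7·3519 + 4
11: 24637 = 11·2239 + 8
13: 24637 = 13·1895 + 2
17: 24637 = 17·1449 + 4
19: 24637 = 19·1296 + 13
23: 24637 = 23·1071 + 4
29: 24637 = 29·849 + 16
31: 24637 = 31·794 + 23
37: 24637 = 37·665 + 32
41: 24637 = 41·600 + 37
43: 24637 = 43·572 + 41
47: 24637 = 47·524 + 9
53: 24637 = 53·464 + 45
59: 24637 = 59·417 + 34
61: 24637 = 61·403 + 54
67: 24637 = 67·367 + 48
71: 24637 = 71·347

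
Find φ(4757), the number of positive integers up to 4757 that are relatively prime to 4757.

Factor: 4757 = 67 · 71.
φ(4757) = (67−1) · (71−1) = 66 · 70 = 4620.

4620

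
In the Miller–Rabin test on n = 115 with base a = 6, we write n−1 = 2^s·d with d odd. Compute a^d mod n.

115 − 1 = 114 = 2^1 · 57, so d = 57.
6^1 ≡ 6 (mod 115)
6^2 ≡ 6^2 = 36 ≡ 36 (mod 115)
6^4 ≡ 36^2 = 1296 ≡ 31 (mod 115)
6^8 ≡ 31^2 = 961 ≡ 41 (mod 115)
6^16 ≡ 41^2 = 1681 ≡ 71 (mod 115)
6^32 ≡ 71^2 = 5041 ≡ 96 (mod 115)
57 = 32 + 16 + 8 + 1 in binary powers of 2.
So 6^57 ≡ 96 · 71 · 41 · 6 ≡ 36 (mod 115).
Squaring chain: 36; never reaches −1, so base 6 is a Miller–Rabin witness that 115 is composite.

36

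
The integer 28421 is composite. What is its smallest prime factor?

97

28421 is odd.
Digit sum 17, not divisible by 3.
Ends in 1: not divisible by 5.
7: 28421 = 7·4060 + 1
11: 28421 = 11·2583 + 8
13: 28421 = 13·2186 + 3
17: 28421 = 17·1671 + 14
19: 28421 = 19·1495 + 16
23: 28421 = 23·1235 + 16
29: 28421 = 29·980 + 1
31: 28421 = 31·916 + 25
37: 28421 = 37·768 + 5
41: 28421 = 41·693 + 8
43: 28421 = 43·660 + 41
47: 28421 = 47·604 + 33
53: 28421 = 53·536 + 13
59: 28421 = 59·481 + 42
61: 28421 = 61·465 + 56
67: 28421 = 67·424 + 13
71: 28421 = 71·400 + 21
73: 28421 = 73·389 + 24
79: 28421 = 79·359 + 60
83: 28421 = 83·342 + 35
89: 28421 = 89·319 + 30
97: 28421 = 97·293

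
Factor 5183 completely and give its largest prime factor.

73

5183 = 71 · 73
73 is prime.
So 5183 = 71 · 73; the largest prime factor is 73.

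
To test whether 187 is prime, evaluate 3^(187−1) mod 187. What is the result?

3^1 ≡ 3 (mod 187)
3^2 ≡ 3^2 = 9 ≡ 9 (mod 187)
3^4 ≡ 9^2 = 81 ≡ 81 (mod 187)
3^8 ≡ 81^2 = 6561 ≡ 16 (mod 187)
3^16 ≡ 16^2 = 256 ≡ 69 (mod 187)
3^32 ≡ 69^2 = 4761 ≡ 86 (mod 187)
3^64 ≡ 86^2 = 7396 ≡ 103 (mod 187)
3^128 ≡ 103^2 = 10609 ≡ 137 (mod 187)
186 = 128 + 32 + 16 + 8 + 2 in binary powers of 2.
So 3^186 ≡ 137 · 86 · 69 · 16 · 9 ≡ 25 (mod 187).
Since 25 ≠ 1, base 3 is a Fermat witness: 187 is composite.

25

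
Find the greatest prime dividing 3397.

79

3397 = 43 · 79
79 is prime.
So 3397 = 43 · 79; the largest prime factor is 79.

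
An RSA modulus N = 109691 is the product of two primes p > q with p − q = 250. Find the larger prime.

Since p = q + 250, we have 109691 = q(q + 250), so q² + 250q − 109691 = 0.
Discriminant: 250² + 4·109691 = 62500 + 438764 = 501264; √501264 = 708.
q = (−250 + 708)/2 = 229, and p = q + 250 = 479.
Check: 229 · 479 = 109691.

479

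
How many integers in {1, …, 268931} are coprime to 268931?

244800

Factor: 268931 = 13 · 137 · 151.
φ(268931) = (13−1) · (137−1) · (151−1) = 12 · 136 · 150 = 244800.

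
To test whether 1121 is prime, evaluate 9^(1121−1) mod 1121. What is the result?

63

9^1 ≡ 9 (mod 1121)
9^2 ≡ 9^2 = 81 ≡ 81 (mod 1121)
9^4 ≡ 81^2 = 6561 ≡ 956 (mod 1121)
9^8 ≡ 956^2 = 913936 ≡ 321 (mod 1121)
9^16 ≡ 321^2 = 103041 ≡ 1030 (mod 1121)
9^32 ≡ 1030^2 = 1060900 ≡ 434 (mod 1121)
9^64 ≡ 434^2 = 188356 ≡ 28 (mod 1121)
9^128 ≡ 28^2 = 784 ≡ 784 (mod 1121)
9^256 ≡ 784^2 = 614656 ≡ 348 (mod 1121)
9^512 ≡ 348^2 = 121104 ≡ 36 (mod 1121)
9^1024 ≡ 36^2 = 1296 ≡ 175 (mod 1121)
1120 = 1024 + 64 + 32 in binary powers of 2.
So 9^1120 ≡ 175 · 28 · 434 ≡ 63 (mod 1121).
Since 63 ≠ 1, base 9 is a Fermat witness: 1121 is composite.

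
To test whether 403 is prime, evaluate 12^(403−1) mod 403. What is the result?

12^1 ≡ 12 (mod 403)
12^2 ≡ 12^2 = 144 ≡ 144 (mod 403)
12^4 ≡ 144^2 = 20736 ≡ 183 (mod 403)
12^8 ≡ 183^2 = 33489 ≡ 40 (mod 403)
12^16 ≡ 40^2 = 1600 ≡ 391 (mod 403)
12^32 ≡ 391^2 = 152881 ≡ 144 (mod 403)
12^64 ≡ 144^2 = 20736 ≡ 183 (mod 403)
12^128 ≡ 183^2 = 33489 ≡ 40 (mod 403)
12^256 ≡ 40^2 = 1600 ≡ 391 (mod 403)
402 = 256 + 128 + 16 + 2 in binary powers of 2.
So 12^402 ≡ 391 · 40 · 391 · 144 ≡ 66 (mod 403).
Since 66 ≠ 1, base 12 is a Fermat witness: 403 is composite.

66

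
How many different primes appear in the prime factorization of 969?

3

969 = 3 · 323
323 = 17 · 19
969 = 3 · 17 · 19, which has 3 distinct prime factors.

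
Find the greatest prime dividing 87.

87 = 3 · 29
29 is prime.
So 87 = 3 · 29; the largest prime factor is 29.

29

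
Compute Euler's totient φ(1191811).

1153152

Factor: 1191811 = 53 · 113 · 199.
φ(1191811) = (53−1) · (113−1) · (199−1) = 52 · 112 · 198 = 1153152.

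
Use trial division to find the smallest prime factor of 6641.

29

6641 is odd.
Digit sum 17, not divisible by 3.
Ends in 1: not divisible by 5.
7: 6641 = 7·948 + 5
11: 6641 = 11·603 + 8
13: 6641 = 13·510 + 11
17: 6641 = 17·390 + 11
19: 6641 = 19·349 + 10
23: 6641 = 23·288 + 17
29: 6641 = 29·229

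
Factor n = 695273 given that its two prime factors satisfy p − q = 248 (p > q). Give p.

Since p = q + 248, we have 695273 = q(q + 248), so q² + 248q − 695273 = 0.
Discriminant: 248² + 4·695273 = 61504 + 2781092 = 2842596; √2842596 = 1686.
q = (−248 + 1686)/2 = 719, and p = q + 248 = 967.
Check: 719 · 967 = 695273.

967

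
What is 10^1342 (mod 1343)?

10^1 ≡ 10 (mod 1343)
10^2 ≡ 10^2 = 100 ≡ 100 (mod 1343)
10^4 ≡ 100^2 = 10000 ≡ 599 (mod 1343)
10^8 ≡ 599^2 = 358801 ≡ 220 (mod 1343)
10^16 ≡ 220^2 = 48400 ≡ 52 (mod 1343)
10^32 ≡ 52^2 = 2704 ≡ 18 (mod 1343)
10^64 ≡ 18^2 = 324 ≡ 324 (mod 1343)
10^128 ≡ 324^2 = 104976 ≡ 222 (mod 1343)
10^256 ≡ 222^2 = 49284 ≡ 936 (mod 1343)
10^512 ≡ 936^2 = 876096 ≡ 460 (mod 1343)
10^1024 ≡ 460^2 = 211600 ≡ 749 (mod 1343)
1342 = 1024 + 256 + 32 + 16 + 8 + 4 + 2 in binary powers of 2.
So 10^1342 ≡ 749 · 936 · 18 · 52 · 220 · 599 · 100 ≡ 1079 (mod 1343).
Since 1079 ≠ 1, base 10 is a Fermat witness: 1343 is composite.

1079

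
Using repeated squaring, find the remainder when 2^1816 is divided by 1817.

1221

2^1 ≡ 2 (mod 1817)
2^2 ≡ 2^2 = 4 ≡ 4 (mod 1817)
2^4 ≡ 4^2 = 16 ≡ 16 (mod 1817)
2^8 ≡ 16^2 = 256 ≡ 256 (mod 1817)
2^16 ≡ 256^2 = 65536 ≡ 124 (mod 1817)
2^32 ≡ 124^2 = 15376 ≡ 840 (mod 1817)
2^64 ≡ 840^2 = 705600 ≡ 604 (mod 1817)
2^128 ≡ 604^2 = 364816 ≡ 1416 (mod 1817)
2^256 ≡ 1416^2 = 2005056 ≡ 905 (mod 1817)
2^512 ≡ 905^2 = 819025 ≡ 1375 (mod 1817)
2^1024 ≡ 1375^2 = 1890625 ≡ 945 (mod 1817)
1816 = 1024 + 512 + 256 + 16 + 8 in binary powers of 2.
So 2^1816 ≡ 945 · 1375 · 905 · 124 · 256 ≡ 1221 (mod 1817).
Since 1221 ≠ 1, base 2 is a Fermat witness: 1817 is composite.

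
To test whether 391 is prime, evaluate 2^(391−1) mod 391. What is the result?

285

2^1 ≡ 2 (mod 391)
2^2 ≡ 2^2 = 4 ≡ 4 (mod 391)
2^4 ≡ 4^2 = 16 ≡ 16 (mod 391)
2^8 ≡ 16^2 = 256 ≡ 256 (mod 391)
2^16 ≡ 256^2 = 65536 ≡ 239 (mod 391)
2^32 ≡ 239^2 = 57121 ≡ 35 (mod 391)
2^64 ≡ 35^2 = 1225 ≡ 52 (mod 391)
2^128 ≡ 52^2 = 2704 ≡ 358 (mod 391)
2^256 ≡ 358^2 = 128164 ≡ 307 (mod 391)
390 = 256 + 128 + 4 + 2 in binary powers of 2.
So 2^390 ≡ 307 · 358 · 16 · 4 ≡ 285 (mod 391).
Since 285 ≠ 1, base 2 is a Fermat witness: 391 is composite.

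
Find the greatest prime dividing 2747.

67

2747 = 41 · 67
67 is prime.
So 2747 = 41 · 67; the largest prime factor is 67.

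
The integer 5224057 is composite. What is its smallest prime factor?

5224057 is odd.
Digit sum 25, not divisible by 3.
Ends in 7: not divisible by 5.
7: 5224057 = 7·746293 + 6
11: 5224057 = 11·474914 + 3
13: 5224057 = 13·401850 + 7
17: 5224057 = 17·307297 + 8
19: 5224057 = 19·274950 + 7
23: 5224057 = 23·227132 + 21
29: 5224057 = 29·180139 + 26
31: 5224057 = 31·168517 + 30
37: 5224057 = 37·141190 + 27
41: 5224057 = 41·127416 + 1
43: 5224057 = 43·121489 + 30
47: 5224057 = 47·111150 + 7
53: 5224057 = 53·98567 + 6
59: 5224057 = 59·88543 + 20
61: 5224057 = 61·85640 + 17
67: 5224057 = 67·77971

67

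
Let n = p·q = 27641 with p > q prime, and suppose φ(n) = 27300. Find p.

211

φ(n) = (p−1)(q−1) = n − (p+q) + 1, so p + q = 27641 − 27300 + 1 = 342.
p and q are the roots of t² − 342t + 27641 = 0.
Discriminant: 342² − 4·27641 = 116964 − 110564 = 6400; √6400 = 80.
q = (342 − 80)/2 = 131, p = (342 + 80)/2 = 211.
Check: 131 · 211 = 27641.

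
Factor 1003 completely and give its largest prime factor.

59

1003 = 17 · 59
59 is prime.
So 1003 = 17 · 59; the largest prime factor is 59.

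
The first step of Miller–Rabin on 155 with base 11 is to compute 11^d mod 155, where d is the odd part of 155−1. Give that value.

96

155 − 1 = 154 = 2^1 · 77, so d = 77.
11^1 ≡ 11 (mod 155)
11^2 ≡ 11^2 = 121 ≡ 121 (mod 155)
11^4 ≡ 121^2 = 14641 ≡ 71 (mod 155)
11^8 ≡ 71^2 = 5041 ≡ 81 (mod 155)
11^16 ≡ 81^2 = 6561 ≡ 51 (mod 155)
11^32 ≡ 51^2 = 2601 ≡ 121 (mod 155)
11^64 ≡ 121^2 = 14641 ≡ 71 (mod 155)
77 = 64 + 8 + 4 + 1 in binary powers of 2.
So 11^77 ≡ 71 · 81 · 71 · 11 ≡ 96 (mod 155).
Squaring chain: 96; never reaches −1, so base 11 is a Miller–Rabin witness that 155 is composite.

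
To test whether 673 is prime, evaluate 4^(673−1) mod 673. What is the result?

4^1 ≡ 4 (mod 673)
4^2 ≡ 4^2 = 16 ≡ 16 (mod 673)
4^4 ≡ 16^2 = 256 ≡ 256 (mod 673)
4^8 ≡ 256^2 = 65536 ≡ 255 (mod 673)
4^16 ≡ 255^2 = 65025 ≡ 417 (mod 673)
4^32 ≡ 417^2 = 173889 ≡ 255 (mod 673)
4^64 ≡ 255^2 = 65025 ≡ 417 (mod 673)
4^128 ≡ 417^2 = 173889 ≡ 255 (mod 673)
4^256 ≡ 255^2 = 65025 ≡ 417 (mod 673)
4^512 ≡ 417^2 = 173889 ≡ 255 (mod 673)
672 = 512 + 128 + 32 in binary powers of 2.
So 4^672 ≡ 255 · 255 · 255 ≡ 1 (mod 673).
Since the result is 1, base 4 gives no evidence that 673 is composite.

1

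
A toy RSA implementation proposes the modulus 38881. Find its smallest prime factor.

38881 is odd.
Digit sum 28, not divisible by 3.
Ends in 1: not divisible by 5.
7: 38881 = 7·5554 + 3
11: 38881 = 11·3534 + 7
13: 38881 = 13·2990 + 11
17: 38881 = 17·2287 + 2
19: 38881 = 19·2046 + 7
23: 38881 = 23·1690 + 11
29: 38881 = 29·1340 + 21
31: 38881 = 31·1254 + 7
37: 38881 = 37·1050 + 31
41: 38881 = 41·948 + 13
43: 38881 = 43·904 + 9
47: 38881 = 47·827 + 12
53: 38881 = 53·733 + 32
59: 38881 = 59·659

59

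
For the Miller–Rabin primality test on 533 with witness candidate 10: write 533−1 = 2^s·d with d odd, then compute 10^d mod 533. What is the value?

533 − 1 = 532 = 2^2 · 133, so d = 133.
10^1 ≡ 10 (mod 533)
10^2 ≡ 10^2 = 100 ≡ 100 (mod 533)
10^4 ≡ 100^2 = 10000 ≡ 406 (mod 533)
10^8 ≡ 406^2 = 164836 ≡ 139 (mod 533)
10^16 ≡ 139^2 = 19321 ≡ 133 (mod 533)
10^32 ≡ 133^2 = 17689 ≡ 100 (mod 533)
10^64 ≡ 100^2 = 10000 ≡ 406 (mod 533)
10^128 ≡ 406^2 = 164836 ≡ 139 (mod 533)
133 = 128 + 4 + 1 in binary powers of 2.
So 10^133 ≡ 139 · 406 · 10 ≡ 426 (mod 533).
Squaring chain: 426 → 256; never reaches −1, so base 10 is a Miller–Rabin witness that 533 is composite.

426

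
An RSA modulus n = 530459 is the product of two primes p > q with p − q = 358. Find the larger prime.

929

Since p = q + 358, we have 530459 = q(q + 358), so q² + 358q − 530459 = 0.
Discriminant: 358² + 4·530459 = 128164 + 2121836 = 2250000; √2250000 = 1500.
q = (−358 + 1500)/2 = 571, and p = q + 358 = 929.
Check: 571 · 929 = 530459.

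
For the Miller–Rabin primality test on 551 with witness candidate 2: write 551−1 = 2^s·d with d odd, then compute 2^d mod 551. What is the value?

551 − 1 = 550 = 2^1 · 275, so d = 275.
2^1 ≡ 2 (mod 551)
2^2 ≡ 2^2 = 4 ≡ 4 (mod 551)
2^4 ≡ 4^2 = 16 ≡ 16 (mod 551)
2^8 ≡ 16^2 = 256 ≡ 256 (mod 551)
2^16 ≡ 256^2 = 65536 ≡ 518 (mod 551)
2^32 ≡ 518^2 = 268324 ≡ 538 (mod 551)
2^64 ≡ 538^2 = 289444 ≡ 169 (mod 551)
2^128 ≡ 169^2 = 28561 ≡ 460 (mod 551)
2^256 ≡ 460^2 = 211600 ≡ 16 (mod 551)
275 = 256 + 16 + 2 + 1 in binary powers of 2.
So 2^275 ≡ 16 · 518 · 4 · 2 ≡ 184 (mod 551).
Squaring chain: 184; never reaches −1, so base 2 is a Miller–Rabin witness that 551 is composite.

184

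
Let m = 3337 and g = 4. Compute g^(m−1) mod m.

4^1 ≡ 4 (mod 3337)
4^2 ≡ 4^2 = 16 ≡ 16 (mod 3337)
4^4 ≡ 16^2 = 256 ≡ 256 (mod 3337)
4^8 ≡ 256^2 = 65536 ≡ 2133 (mod 3337)
4^16 ≡ 2133^2 = 4549689 ≡ 1358 (mod 3337)
4^32 ≡ 1358^2 = 1844164 ≡ 2140 (mod 3337)
4^64 ≡ 2140^2 = 4579600 ≡ 1236 (mod 3337)
4^128 ≡ 1236^2 = 1527696 ≡ 2687 (mod 3337)
4^256 ≡ 2687^2 = 7219969 ≡ 2038 (mod 3337)
4^512 ≡ 2038^2 = 4153444 ≡ 2216 (mod 3337)
4^1024 ≡ 2216^2 = 4910656 ≡ 1929 (mod 3337)
4^2048 ≡ 1929^2 = 3721041 ≡ 286 (mod 3337)
3336 = 2048 + 1024 + 256 + 8 in binary powers of 2.
So 4^3336 ≡ 286 · 1929 · 2038 · 2133 ≡ 192 (mod 3337).
Since 192 ≠ 1, base 4 is a Fermat witness: 3337 is composite.

192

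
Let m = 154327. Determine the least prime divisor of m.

37

154327 is odd.
Digit sum 22, not divisible by 3.
Ends in 7: not divisible by 5.
7: 154327 = 7·22046 + 5
11: 154327 = 11·14029 + 8
13: 154327 = 13·11871 + 4
17: 154327 = 17·9078 + 1
19: 154327 = 19·8122 + 9
23: 154327 = 23·6709 + 20
29: 154327 = 29·5321 + 18
31: 154327 = 31·4978 + 9
37: 154327 = 37·4171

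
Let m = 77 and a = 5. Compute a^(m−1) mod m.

5^1 ≡ 5 (mod 77)
5^2 ≡ 5^2 = 25 ≡ 25 (mod 77)
5^4 ≡ 25^2 = 625 ≡ 9 (mod 77)
5^8 ≡ 9^2 = 81 ≡ 4 (mod 77)
5^16 ≡ 4^2 = 16 ≡ 16 (mod 77)
5^32 ≡ 16^2 = 256 ≡ 25 (mod 77)
5^64 ≡ 25^2 = 625 ≡ 9 (mod 77)
76 = 64 + 8 + 4 in binary powers of 2.
So 5^76 ≡ 9 · 4 · 9 ≡ 16 (mod 77).
Since 16 ≠ 1, base 5 is a Fermat witness: 77 is composite.

16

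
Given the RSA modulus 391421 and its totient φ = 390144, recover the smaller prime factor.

φ(n) = (p−1)(q−1) = n − (p+q) + 1, so p + q = 391421 − 390144 + 1 = 1278.
p and q are the roots of t² − 1278t + 391421 = 0.
Discriminant: 1278² − 4·391421 = 1633284 − 1565684 = 67600; √67600 = 260.
q = (1278 − 260)/2 = 509, p = (1278 + 260)/2 = 769.
Check: 509 · 769 = 391421.

509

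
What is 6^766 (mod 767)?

6^1 ≡ 6 (mod 767)
6^2 ≡ 6^2 = 36 ≡ 36 (mod 767)
6^4 ≡ 36^2 = 1296 ≡ 529 (mod 767)
6^8 ≡ 529^2 = 279841 ≡ 653 (mod 767)
6^16 ≡ 653^2 = 426409 ≡ 724 (mod 767)
6^32 ≡ 724^2 = 524176 ≡ 315 (mod 767)
6^64 ≡ 315^2 = 99225 ≡ 282 (mod 767)
6^128 ≡ 282^2 = 79524 ≡ 523 (mod 767)
6^256 ≡ 523^2 = 273529 ≡ 477 (mod 767)
6^512 ≡ 477^2 = 227529 ≡ 497 (mod 767)
766 = 512 + 128 + 64 + 32 + 16 + 8 + 4 + 2 in binary powers of 2.
So 6^766 ≡ 497 · 523 · 282 · 315 · 724 · 653 · 529 · 36 ≡ 641 (mod 767).
Since 641 ≠ 1, base 6 is a Fermat witness: 767 is composite.

641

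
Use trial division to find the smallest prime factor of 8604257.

8604257 is odd.
Digit sum 32, not divisible by 3.
Ends in 7: not divisible by 5.
7: 8604257 = 7·1229179 + 4
11: 8604257 = 11·782205 + 2
13: 8604257 = 13·661865 + 12
17: 8604257 = 17·506132 + 13
19: 8604257 = 19·452855 + 12
23: 8604257 = 23·374098 + 3
29: 8604257 = 29·296698 + 15
31: 8604257 = 31·277556 + 21
37: 8604257 = 37·232547 + 18
41: 8604257 = 41·209859 + 38
43: 8604257 = 43·200099

43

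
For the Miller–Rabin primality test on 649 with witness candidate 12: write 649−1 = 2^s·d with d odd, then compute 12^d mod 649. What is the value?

649 − 1 = 648 = 2^3 · 81, so d = 81.
12^1 ≡ 12 (mod 649)
12^2 ≡ 12^2 = 144 ≡ 144 (mod 649)
12^4 ≡ 144^2 = 20736 ≡ 617 (mod 649)
12^8 ≡ 617^2 = 380689 ≡ 375 (mod 649)
12^16 ≡ 375^2 = 140625 ≡ 441 (mod 649)
12^32 ≡ 441^2 = 194481 ≡ 430 (mod 649)
12^64 ≡ 430^2 = 184900 ≡ 584 (mod 649)
81 = 64 + 16 + 1 in binary powers of 2.
So 12^81 ≡ 584 · 441 · 12 ≡ 639 (mod 649).
Squaring chain: 639 → 100 → 265; never reaches −1, so base 12 is a Miller–Rabin witness that 649 is composite.

639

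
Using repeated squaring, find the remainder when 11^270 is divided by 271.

1

11^1 ≡ 11 (mod 271)
11^2 ≡ 11^2 = 121 ≡ 121 (mod 271)
11^4 ≡ 121^2 = 14641 ≡ 7 (mod 271)
11^8 ≡ 7^2 = 49 ≡ 49 (mod 271)
11^16 ≡ 49^2 = 2401 ≡ 233 (mod 271)
11^32 ≡ 233^2 = 54289 ≡ 89 (mod 271)
11^64 ≡ 89^2 = 7921 ≡ 62 (mod 271)
11^128 ≡ 62^2 = 3844 ≡ 50 (mod 271)
11^256 ≡ 50^2 = 2500 ≡ 61 (mod 271)
270 = 256 + 8 + 4 + 2 in binary powers of 2.
So 11^270 ≡ 61 · 49 · 7 · 121 ≡ 1 (mod 271).
Since the result is 1, base 11 gives no evidence that 271 is composite.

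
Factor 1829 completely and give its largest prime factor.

1829 = 31 · 59
59 is prime.
So 1829 = 31 · 59; the largest prime factor is 59.

59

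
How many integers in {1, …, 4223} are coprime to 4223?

Factor: 4223 = 41 · 103.
φ(4223) = (41−1) · (103−1) = 40 · 102 = 4080.

4080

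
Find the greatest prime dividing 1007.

53

1007 = 19 · 53
53 is prime.
So 1007 = 19 · 53; the largest prime factor is 53.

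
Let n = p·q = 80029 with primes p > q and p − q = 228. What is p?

Since p = q + 228, we have 80029 = q(q + 228), so q² + 228q − 80029 = 0.
Discriminant: 228² + 4·80029 = 51984 + 320116 = 372100; √372100 = 610.
q = (−228 + 610)/2 = 191, and p = q + 228 = 419.
Check: 191 · 419 = 80029.

419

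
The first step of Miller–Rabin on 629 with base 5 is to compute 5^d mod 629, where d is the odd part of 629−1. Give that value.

309

629 − 1 = 628 = 2^2 · 157, so d = 157.
5^1 ≡ 5 (mod 629)
5^2 ≡ 5^2 = 25 ≡ 25 (mod 629)
5^4 ≡ 25^2 = 625 ≡ 625 (mod 629)
5^8 ≡ 625^2 = 390625 ≡ 16 (mod 629)
5^16 ≡ 16^2 = 256 ≡ 256 (mod 629)
5^32 ≡ 256^2 = 65536 ≡ 120 (mod 629)
5^64 ≡ 120^2 = 14400 ≡ 562 (mod 629)
5^128 ≡ 562^2 = 315844 ≡ 86 (mod 629)
157 = 128 + 16 + 8 + 4 + 1 in binary powers of 2.
So 5^157 ≡ 86 · 256 · 16 · 625 · 5 ≡ 309 (mod 629).
Squaring chain: 309 → 502; never reaches −1, so base 5 is a Miller–Rabin witness that 629 is composite.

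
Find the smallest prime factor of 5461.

43

5461 is odd.
Digit sum 16, not divisible by 3.
Ends in 1: not divisible by 5.
7: 5461 = 7·780 + 1
11: 5461 = 11·496 + 5
13: 5461 = 13·420 + 1
17: 5461 = 17·321 + 4
19: 5461 = 19·287 + 8
23: 5461 = 23·237 + 10
29: 5461 = 29·188 + 9
31: 5461 = 31·176 + 5
37: 5461 = 37·147 + 22
41: 5461 = 41·133 + 8
43: 5461 = 43·127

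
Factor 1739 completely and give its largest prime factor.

47

1739 = 37 · 47
47 is prime.
So 1739 = 37 · 47; the largest prime factor is 47.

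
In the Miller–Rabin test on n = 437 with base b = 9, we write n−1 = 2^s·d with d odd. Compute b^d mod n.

294

437 − 1 = 436 = 2^2 · 109, so d = 109.
9^1 ≡ 9 (mod 437)
9^2 ≡ 9^2 = 81 ≡ 81 (mod 437)
9^4 ≡ 81^2 = 6561 ≡ 6 (mod 437)
9^8 ≡ 6^2 = 36 ≡ 36 (mod 437)
9^16 ≡ 36^2 = 1296 ≡ 422 (mod 437)
9^32 ≡ 422^2 = 178084 ≡ 225 (mod 437)
9^64 ≡ 225^2 = 50625 ≡ 370 (mod 437)
109 = 64 + 32 + 8 + 4 + 1 in binary powers of 2.
So 9^109 ≡ 370 · 225 · 36 · 6 · 9 ≡ 294 (mod 437).
Squaring chain: 294 → 347; never reaches −1, so base 9 is a Miller–Rabin witness that 437 is composite.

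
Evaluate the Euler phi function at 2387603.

2331648

Factor: 2387603 = 89 · 139 · 193.
φ(2387603) = (89−1) · (139−1) · (193−1) = 88 · 138 · 192 = 2331648.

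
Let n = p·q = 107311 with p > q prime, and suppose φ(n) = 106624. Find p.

φ(n) = (p−1)(q−1) = n − (p+q) + 1, so p + q = 107311 − 106624 + 1 = 688.
p and q are the roots of t² − 688t + 107311 = 0.
Discriminant: 688² − 4·107311 = 473344 − 429244 = 44100; √44100 = 210.
q = (688 − 210)/2 = 239, p = (688 + 210)/2 = 449.
Check: 239 · 449 = 107311.

449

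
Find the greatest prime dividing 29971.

43

29971 = 17 · 1763
1763 = 41 · 43
43 is prime.
So 29971 = 17 · 41 · 43; the largest prime factor is 43.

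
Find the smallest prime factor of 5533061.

5533061 is odd.
Digit sum 23, not divisible by 3.
Ends in 1: not divisible by 5.
7: 5533061 = 7·790437 + 2
11: 5533061 = 11·503005 + 6
13: 5533061 = 13·425620 + 1
17: 5533061 = 17·325474 + 3
19: 5533061 = 19·291213 + 14
23: 5533061 = 23·240567 + 20
29: 5533061 = 29·190795 + 6
31: 5533061 = 31·178485 + 26
37: 5533061 = 37·149542 + 7
41: 5533061 = 41·134952 + 29
43: 5533061 = 43·128675 + 36
47: 5533061 = 47·117724 + 33
53: 5533061 = 53·104397 + 20
59: 5533061 = 59·93780 + 41
61: 5533061 = 61·90705 + 56
67: 5533061 = 67·82583

67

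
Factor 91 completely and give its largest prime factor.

13

91 = 7 · 13
13 is prime.
So 91 = 7 · 13; the largest prime factor is 13.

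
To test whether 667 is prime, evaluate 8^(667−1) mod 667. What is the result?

8^1 ≡ 8 (mod 667)
8^2 ≡ 8^2 = 64 ≡ 64 (mod 667)
8^4 ≡ 64^2 = 4096 ≡ 94 (mod 667)
8^8 ≡ 94^2 = 8836 ≡ 165 (mod 667)
8^16 ≡ 165^2 = 27225 ≡ 545 (mod 667)
8^32 ≡ 545^2 = 297025 ≡ 210 (mod 667)
8^64 ≡ 210^2 = 44100 ≡ 78 (mod 667)
8^128 ≡ 78^2 = 6084 ≡ 81 (mod 667)
8^256 ≡ 81^2 = 6561 ≡ 558 (mod 667)
8^512 ≡ 558^2 = 311364 ≡ 542 (mod 667)
666 = 512 + 128 + 16 + 8 + 2 in binary powers of 2.
So 8^666 ≡ 542 · 81 · 545 · 165 · 64 ≡ 473 (mod 667).
Since 473 ≠ 1, base 8 is a Fermat witness: 667 is composite.

473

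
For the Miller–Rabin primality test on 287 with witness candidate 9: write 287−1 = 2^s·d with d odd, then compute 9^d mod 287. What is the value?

287 − 1 = 286 = 2^1 · 143, so d = 143.
9^1 ≡ 9 (mod 287)
9^2 ≡ 9^2 = 81 ≡ 81 (mod 287)
9^4 ≡ 81^2 = 6561 ≡ 247 (mod 287)
9^8 ≡ 247^2 = 61009 ≡ 165 (mod 287)
9^16 ≡ 165^2 = 27225 ≡ 247 (mod 287)
9^32 ≡ 247^2 = 61009 ≡ 165 (mod 287)
9^64 ≡ 165^2 = 27225 ≡ 247 (mod 287)
9^128 ≡ 247^2 = 61009 ≡ 165 (mod 287)
143 = 128 + 8 + 4 + 2 + 1 in binary powers of 2.
So 9^143 ≡ 165 · 165 · 247 · 81 · 9 ≡ 32 (mod 287).
Squaring chain: 32; never reaches −1, so base 9 is a Miller–Rabin witness that 287 is composite.

32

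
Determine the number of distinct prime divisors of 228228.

6

228228 = 2^2 · 57057
57057 = 3 · 19019
19019 = 7 · 2717
2717 = 11 · 247
247 = 13 · 19
228228 = 2^2 · 3 · 7 · 11 · 13 · 19, which has 6 distinct prime factors.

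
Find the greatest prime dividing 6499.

6499 = 67 · 97
97 is prime.
So 6499 = 67 · 97; the largest prime factor is 97.

97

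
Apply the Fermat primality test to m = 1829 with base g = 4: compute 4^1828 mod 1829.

653

4^1 ≡ 4 (mod 1829)
4^2 ≡ 4^2 = 16 ≡ 16 (mod 1829)
4^4 ≡ 16^2 = 256 ≡ 256 (mod 1829)
4^8 ≡ 256^2 = 65536 ≡ 1521 (mod 1829)
4^16 ≡ 1521^2 = 2313441 ≡ 1585 (mod 1829)
4^32 ≡ 1585^2 = 2512225 ≡ 1008 (mod 1829)
4^64 ≡ 1008^2 = 1016064 ≡ 969 (mod 1829)
4^128 ≡ 969^2 = 938961 ≡ 684 (mod 1829)
4^256 ≡ 684^2 = 467856 ≡ 1461 (mod 1829)
4^512 ≡ 1461^2 = 2134521 ≡ 78 (mod 1829)
4^1024 ≡ 78^2 = 6084 ≡ 597 (mod 1829)
1828 = 1024 + 512 + 256 + 32 + 4 in binary powers of 2.
So 4^1828 ≡ 597 · 78 · 1461 · 1008 · 256 ≡ 653 (mod 1829).
Since 653 ≠ 1, base 4 is a Fermat witness: 1829 is composite.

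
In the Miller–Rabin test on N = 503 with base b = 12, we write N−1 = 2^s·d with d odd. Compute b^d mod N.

1

503 − 1 = 502 = 2^1 · 251, so d = 251.
12^1 ≡ 12 (mod 503)
12^2 ≡ 12^2 = 144 ≡ 144 (mod 503)
12^4 ≡ 144^2 = 20736 ≡ 113 (mod 503)
12^8 ≡ 113^2 = 12769 ≡ 194 (mod 503)
12^16 ≡ 194^2 = 37636 ≡ 414 (mod 503)
12^32 ≡ 414^2 = 171396 ≡ 376 (mod 503)
12^64 ≡ 376^2 = 141376 ≡ 33 (mod 503)
12^128 ≡ 33^2 = 1089 ≡ 83 (mod 503)
251 = 128 + 64 + 32 + 16 + 8 + 2 + 1 in binary powers of 2.
So 12^251 ≡ 83 · 33 · 376 · 414 · 194 · 144 · 12 ≡ 1 (mod 503).
Since 12^d ≡ 1 (mod 503), base 12 does not prove 503 composite.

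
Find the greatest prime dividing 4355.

4355 = 5 · 871
871 = 13 · 67
67 is prime.
So 4355 = 5 · 13 · 67; the largest prime factor is 67.

67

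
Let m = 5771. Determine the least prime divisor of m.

29

5771 is odd.
Digit sum 20, not divisible by 3.
Ends in 1: not divisible by 5.
7: 5771 = 7·824 + 3
11: 5771 = 11·524 + 7
13: 5771 = 13·443 + 12
17: 5771 = 17·339 + 8
19: 5771 = 19·303 + 14
23: 5771 = 23·250 + 21
29: 5771 = 29·199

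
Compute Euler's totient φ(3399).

2040

Factor: 3399 = 3 · 11 · 103.
φ(3399) = (3−1) · (11−1) · (103−1) = 2 · 10 · 102 = 2040.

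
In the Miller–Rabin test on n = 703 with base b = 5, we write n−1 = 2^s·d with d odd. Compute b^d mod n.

438

703 − 1 = 702 = 2^1 · 351, so d = 351.
5^1 ≡ 5 (mod 703)
5^2 ≡ 5^2 = 25 ≡ 25 (mod 703)
5^4 ≡ 25^2 = 625 ≡ 625 (mod 703)
5^8 ≡ 625^2 = 390625 ≡ 460 (mod 703)
5^16 ≡ 460^2 = 211600 ≡ 700 (mod 703)
5^32 ≡ 700^2 = 490000 ≡ 9 (mod 703)
5^64 ≡ 9^2 = 81 ≡ 81 (mod 703)
5^128 ≡ 81^2 = 6561 ≡ 234 (mod 703)
5^256 ≡ 234^2 = 54756 ≡ 625 (mod 703)
351 = 256 + 64 + 16 + 8 + 4 + 2 + 1 in binary powers of 2.
So 5^351 ≡ 625 · 81 · 700 · 460 · 625 · 25 · 5 ≡ 438 (mod 703).
Squaring chain: 438; never reaches −1, so base 5 is a Miller–Rabin witness that 703 is composite.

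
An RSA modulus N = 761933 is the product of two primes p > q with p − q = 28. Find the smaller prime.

Since p = q + 28, we have 761933 = q(q + 28), so q² + 28q − 761933 = 0.
Discriminant: 28² + 4·761933 = 784 + 3047732 = 3048516; √3048516 = 1746.
q = (−28 + 1746)/2 = 859, and p = q + 28 = 887.
Check: 859 · 887 = 761933.

859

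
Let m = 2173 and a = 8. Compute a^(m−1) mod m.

8^1 ≡ 8 (mod 2173)
8^2 ≡ 8^2 = 64 ≡ 64 (mod 2173)
8^4 ≡ 64^2 = 4096 ≡ 1923 (mod 2173)
8^8 ≡ 1923^2 = 3697929 ≡ 1656 (mod 2173)
8^16 ≡ 1656^2 = 2742336 ≡ 10 (mod 2173)
8^32 ≡ 10^2 = 100 ≡ 100 (mod 2173)
8^64 ≡ 100^2 = 10000 ≡ 1308 (mod 2173)
8^128 ≡ 1308^2 = 1710864 ≡ 713 (mod 2173)
8^256 ≡ 713^2 = 508369 ≡ 2060 (mod 2173)
8^512 ≡ 2060^2 = 4243600 ≡ 1904 (mod 2173)
8^1024 ≡ 1904^2 = 3625216 ≡ 652 (mod 2173)
8^2048 ≡ 652^2 = 425104 ≡ 1369 (mod 2173)
2172 = 2048 + 64 + 32 + 16 + 8 + 4 in binary powers of 2.
So 8^2172 ≡ 1369 · 1308 · 100 · 10 · 1656 · 1923 ≡ 346 (mod 2173).
Since 346 ≠ 1, base 8 is a Fermat witness: 2173 is composite.

346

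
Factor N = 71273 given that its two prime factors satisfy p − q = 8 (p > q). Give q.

Since p = q + 8, we have 71273 = q(q + 8), so q² + 8q − 71273 = 0.
Discriminant: 8² + 4·71273 = 64 + 285092 = 285156; √285156 = 534.
q = (−8 + 534)/2 = 263, and p = q + 8 = 271.
Check: 263 · 271 = 71273.

263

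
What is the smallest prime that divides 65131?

65131 is odd.
Digit sum 16, not divisible by 3.
Ends in 1: not divisible by 5.
7: 65131 = 7·9304 + 3
11: 65131 = 11·5921

11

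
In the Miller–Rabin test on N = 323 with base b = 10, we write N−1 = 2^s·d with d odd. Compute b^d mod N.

323 − 1 = 322 = 2^1 · 161, so d = 161.
10^1 ≡ 10 (mod 323)
10^2 ≡ 10^2 = 100 ≡ 100 (mod 323)
10^4 ≡ 100^2 = 10000 ≡ 310 (mod 323)
10^8 ≡ 310^2 = 96100 ≡ 169 (mod 323)
10^16 ≡ 169^2 = 28561 ≡ 137 (mod 323)
10^32 ≡ 137^2 = 18769 ≡ 35 (mod 323)
10^64 ≡ 35^2 = 1225 ≡ 256 (mod 323)
10^128 ≡ 256^2 = 65536 ≡ 290 (mod 323)
161 = 128 + 32 + 1 in binary powers of 2.
So 10^161 ≡ 290 · 35 · 10 ≡ 78 (mod 323).
Squaring chain: 78; never reaches −1, so base 10 is a Miller–Rabin witness that 323 is composite.

78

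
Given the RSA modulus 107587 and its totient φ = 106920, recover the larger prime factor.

φ(n) = (p−1)(q−1) = n − (p+q) + 1, so p + q = 107587 − 106920 + 1 = 668.
p and q are the roots of t² − 668t + 107587 = 0.
Discriminant: 668² − 4·107587 = 446224 − 430348 = 15876; √15876 = 126.
q = (668 − 126)/2 = 271, p = (668 + 126)/2 = 397.
Check: 271 · 397 = 107587.

397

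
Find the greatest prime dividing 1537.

53

1537 = 29 · 53
53 is prime.
So 1537 = 29 · 53; the largest prime factor is 53.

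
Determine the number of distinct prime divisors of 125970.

6

125970 = 2 · 62985
62985 = 3 · 20995
20995 = 5 · 4199
4199 = 13 · 323
323 = 17 · 19
125970 = 2 · 3 · 5 · 13 · 17 · 19, which has 6 distinct prime factors.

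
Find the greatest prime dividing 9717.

9717 = 3 · 3239
3239 = 41 · 79
79 is prime.
So 9717 = 3 · 41 · 79; the largest prime factor is 79.

79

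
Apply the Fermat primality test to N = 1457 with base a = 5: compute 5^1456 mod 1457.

36

5^1 ≡ 5 (mod 1457)
5^2 ≡ 5^2 = 25 ≡ 25 (mod 1457)
5^4 ≡ 25^2 = 625 ≡ 625 (mod 1457)
5^8 ≡ 625^2 = 390625 ≡ 149 (mod 1457)
5^16 ≡ 149^2 = 22201 ≡ 346 (mod 1457)
5^32 ≡ 346^2 = 119716 ≡ 242 (mod 1457)
5^64 ≡ 242^2 = 58564 ≡ 284 (mod 1457)
5^128 ≡ 284^2 = 80656 ≡ 521 (mod 1457)
5^256 ≡ 521^2 = 271441 ≡ 439 (mod 1457)
5^512 ≡ 439^2 = 192721 ≡ 397 (mod 1457)
5^1024 ≡ 397^2 = 157609 ≡ 253 (mod 1457)
1456 = 1024 + 256 + 128 + 32 + 16 in binary powers of 2.
So 5^1456 ≡ 253 · 439 · 521 · 242 · 346 ≡ 36 (mod 1457).
Since 36 ≠ 1, base 5 is a Fermat witness: 1457 is composite.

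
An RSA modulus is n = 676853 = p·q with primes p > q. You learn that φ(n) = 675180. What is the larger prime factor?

991

φ(n) = (p−1)(q−1) = n − (p+q) + 1, so p + q = 676853 − 675180 + 1 = 1674.
p and q are the roots of t² − 1674t + 676853 = 0.
Discriminant: 1674² − 4·676853 = 2802276 − 2707412 = 94864; √94864 = 308.
q = (1674 − 308)/2 = 683, p = (1674 + 308)/2 = 991.
Check: 683 · 991 = 676853.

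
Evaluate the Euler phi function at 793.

Factor: 793 = 13 · 61.
φ(793) = (13−1) · (61−1) = 12 · 60 = 720.

720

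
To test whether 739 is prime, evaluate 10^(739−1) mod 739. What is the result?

1

10^1 ≡ 10 (mod 739)
10^2 ≡ 10^2 = 100 ≡ 100 (mod 739)
10^4 ≡ 100^2 = 10000 ≡ 393 (mod 739)
10^8 ≡ 393^2 = 154449 ≡ 737 (mod 739)
10^16 ≡ 737^2 = 543169 ≡ 4 (mod 739)
10^32 ≡ 4^2 = 16 ≡ 16 (mod 739)
10^64 ≡ 16^2 = 256 ≡ 256 (mod 739)
10^128 ≡ 256^2 = 65536 ≡ 504 (mod 739)
10^256 ≡ 504^2 = 254016 ≡ 539 (mod 739)
10^512 ≡ 539^2 = 290521 ≡ 94 (mod 739)
738 = 512 + 128 + 64 + 32 + 2 in binary powers of 2.
So 10^738 ≡ 94 · 504 · 256 · 16 · 100 ≡ 1 (mod 739).
Since the result is 1, base 10 gives no evidence that 739 is composite.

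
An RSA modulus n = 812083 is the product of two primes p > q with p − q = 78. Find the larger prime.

Since p = q + 78, we have 812083 = q(q + 78), so q² + 78q − 812083 = 0.
Discriminant: 78² + 4·812083 = 6084 + 3248332 = 3254416; √3254416 = 1804.
q = (−78 + 1804)/2 = 863, and p = q + 78 = 941.
Check: 863 · 941 = 812083.

941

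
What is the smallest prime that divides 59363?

23

59363 is odd.
Digit sum 26, not divisible by 3.
Ends in 3: not divisible by 5.
7: 59363 = 7·8480 + 3
11: 59363 = 11·5396 + 7
13: 59363 = 13·4566 + 5
17: 59363 = 17·3491 + 16
19: 59363 = 19·3124 + 7
23: 59363 = 23·2581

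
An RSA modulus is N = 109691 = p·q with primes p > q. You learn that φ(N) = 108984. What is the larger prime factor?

φ(n) = (p−1)(q−1) = n − (p+q) + 1, so p + q = 109691 − 108984 + 1 = 708.
p and q are the roots of t² − 708t + 109691 = 0.
Discriminant: 708² − 4·109691 = 501264 − 438764 = 62500; √62500 = 250.
q = (708 − 250)/2 = 229, p = (708 + 250)/2 = 479.
Check: 229 · 479 = 109691.

479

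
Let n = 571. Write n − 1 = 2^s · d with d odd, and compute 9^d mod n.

571 − 1 = 570 = 2^1 · 285, so d = 285.
9^1 ≡ 9 (mod 571)
9^2 ≡ 9^2 = 81 ≡ 81 (mod 571)
9^4 ≡ 81^2 = 6561 ≡ 280 (mod 571)
9^8 ≡ 280^2 = 78400 ≡ 173 (mod 571)
9^16 ≡ 173^2 = 29929 ≡ 237 (mod 571)
9^32 ≡ 237^2 = 56169 ≡ 211 (mod 571)
9^64 ≡ 211^2 = 44521 ≡ 554 (mod 571)
9^128 ≡ 554^2 = 306916 ≡ 289 (mod 571)
9^256 ≡ 289^2 = 83521 ≡ 155 (mod 571)
285 = 256 + 16 + 8 + 4 + 1 in binary powers of 2.
So 9^285 ≡ 155 · 237 · 173 · 280 · 9 ≡ 1 (mod 571).
Since 9^d ≡ 1 (mod 571), base 9 does not prove 571 composite.

1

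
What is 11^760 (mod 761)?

11^1 ≡ 11 (mod 761)
11^2 ≡ 11^2 = 121 ≡ 121 (mod 761)
11^4 ≡ 121^2 = 14641 ≡ 182 (mod 761)
11^8 ≡ 182^2 = 33124 ≡ 401 (mod 761)
11^16 ≡ 401^2 = 160801 ≡ 230 (mod 761)
11^32 ≡ 230^2 = 52900 ≡ 391 (mod 761)
11^64 ≡ 391^2 = 152881 ≡ 681 (mod 761)
11^128 ≡ 681^2 = 463761 ≡ 312 (mod 761)
11^256 ≡ 312^2 = 97344 ≡ 697 (mod 761)
11^512 ≡ 697^2 = 485809 ≡ 291 (mod 761)
760 = 512 + 128 + 64 + 32 + 16 + 8 in binary powers of 2.
So 11^760 ≡ 291 · 312 · 681 · 391 · 230 · 401 ≡ 1 (mod 761).
Since the result is 1, base 11 gives no evidence that 761 is composite.

1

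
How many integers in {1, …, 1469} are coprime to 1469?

Factor: 1469 = 13 · 113.
φ(1469) = (13−1) · (113−1) = 12 · 112 = 1344.

1344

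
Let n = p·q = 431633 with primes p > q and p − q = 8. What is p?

Since p = q + 8, we have 431633 = q(q + 8), so q² + 8q − 431633 = 0.
Discriminant: 8² + 4·431633 = 64 + 1726532 = 1726596; √1726596 = 1314.
q = (−8 + 1314)/2 = 653, and p = q + 8 = 661.
Check: 653 · 661 = 431633.

661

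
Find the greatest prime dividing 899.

899 = 29 · 31
31 is prime.
So 899 = 29 · 31; the largest prime factor is 31.

31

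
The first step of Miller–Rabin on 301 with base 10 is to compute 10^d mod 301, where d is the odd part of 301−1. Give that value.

279

301 − 1 = 300 = 2^2 · 75, so d = 75.
10^1 ≡ 10 (mod 301)
10^2 ≡ 10^2 = 100 ≡ 100 (mod 301)
10^4 ≡ 100^2 = 10000 ≡ 67 (mod 301)
10^8 ≡ 67^2 = 4489 ≡ 275 (mod 301)
10^16 ≡ 275^2 = 75625 ≡ 74 (mod 301)
10^32 ≡ 74^2 = 5476 ≡ 58 (mod 301)
10^64 ≡ 58^2 = 3364 ≡ 53 (mod 301)
75 = 64 + 8 + 2 + 1 in binary powers of 2.
So 10^75 ≡ 53 · 275 · 100 · 10 ≡ 279 (mod 301).
Squaring chain: 279 → 183; never reaches −1, so base 10 is a Miller–Rabin witness that 301 is composite.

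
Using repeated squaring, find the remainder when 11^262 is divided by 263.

11^1 ≡ 11 (mod 263)
11^2 ≡ 11^2 = 121 ≡ 121 (mod 263)
11^4 ≡ 121^2 = 14641 ≡ 176 (mod 263)
11^8 ≡ 176^2 = 30976 ≡ 205 (mod 263)
11^16 ≡ 205^2 = 42025 ≡ 208 (mod 263)
11^32 ≡ 208^2 = 43264 ≡ 132 (mod 263)
11^64 ≡ 132^2 = 17424 ≡ 66 (mod 263)
11^128 ≡ 66^2 = 4356 ≡ 148 (mod 263)
11^256 ≡ 148^2 = 21904 ≡ 75 (mod 263)
262 = 256 + 4 + 2 in binary powers of 2.
So 11^262 ≡ 75 · 176 · 121 ≡ 1 (mod 263).
Since the result is 1, base 11 gives no evidence that 263 is composite.

1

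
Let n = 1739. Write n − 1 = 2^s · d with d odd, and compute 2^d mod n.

1623

1739 − 1 = 1738 = 2^1 · 869, so d = 869.
2^1 ≡ 2 (mod 1739)
2^2 ≡ 2^2 = 4 ≡ 4 (mod 1739)
2^4 ≡ 4^2 = 16 ≡ 16 (mod 1739)
2^8 ≡ 16^2 = 256 ≡ 256 (mod 1739)
2^16 ≡ 256^2 = 65536 ≡ 1193 (mod 1739)
2^32 ≡ 1193^2 = 1423249 ≡ 747 (mod 1739)
2^64 ≡ 747^2 = 558009 ≡ 1529 (mod 1739)
2^128 ≡ 1529^2 = 2337841 ≡ 625 (mod 1739)
2^256 ≡ 625^2 = 390625 ≡ 1089 (mod 1739)
2^512 ≡ 1089^2 = 1185921 ≡ 1662 (mod 1739)
869 = 512 + 256 + 64 + 32 + 4 + 1 in binary powers of 2.
So 2^869 ≡ 1662 · 1089 · 1529 · 747 · 16 · 2 ≡ 1623 (mod 1739).
Squaring chain: 1623; never reaches −1, so base 2 is a Miller–Rabin witness that 1739 is composite.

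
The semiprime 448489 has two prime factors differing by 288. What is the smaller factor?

Since p = q + 288, we have 448489 = q(q + 288), so q² + 288q − 448489 = 0.
Discriminant: 288² + 4·448489 = 82944 + 1793956 = 1876900; √1876900 = 1370.
q = (−288 + 1370)/2 = 541, and p = q + 288 = 829.
Check: 541 · 829 = 448489.

541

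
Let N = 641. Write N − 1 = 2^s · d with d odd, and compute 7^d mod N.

641 − 1 = 640 = 2^7 · 5, so d = 5.
7^1 ≡ 7 (mod 641)
7^2 ≡ 7^2 = 49 ≡ 49 (mod 641)
7^4 ≡ 49^2 = 2401 ≡ 478 (mod 641)
5 = 4 + 1 in binary powers of 2.
So 7^5 ≡ 478 · 7 ≡ 141 (mod 641).
Squaring chain: 141 → 10 → 100 → 385 → 154 → 640 → 1; reaches −1, so base 7 does not prove 641 composite.

141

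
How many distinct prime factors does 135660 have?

6

135660 = 2^2 · 33915
33915 = 3 · 11305
11305 = 5 · 2261
2261 = 7 · 323
323 = 17 · 19
135660 = 2^2 · 3 · 5 · 7 · 17 · 19, which has 6 distinct prime factors.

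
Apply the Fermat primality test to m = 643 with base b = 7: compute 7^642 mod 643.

1

7^1 ≡ 7 (mod 643)
7^2 ≡ 7^2 = 49 ≡ 49 (mod 643)
7^4 ≡ 49^2 = 2401 ≡ 472 (mod 643)
7^8 ≡ 472^2 = 222784 ≡ 306 (mod 643)
7^16 ≡ 306^2 = 93636 ≡ 401 (mod 643)
7^32 ≡ 401^2 = 160801 ≡ 51 (mod 643)
7^64 ≡ 51^2 = 2601 ≡ 29 (mod 643)
7^128 ≡ 29^2 = 841 ≡ 198 (mod 643)
7^256 ≡ 198^2 = 39204 ≡ 624 (mod 643)
7^512 ≡ 624^2 = 389376 ≡ 361 (mod 643)
642 = 512 + 128 + 2 in binary powers of 2.
So 7^642 ≡ 361 · 198 · 49 ≡ 1 (mod 643).
Since the result is 1, base 7 gives no evidence that 643 is composite.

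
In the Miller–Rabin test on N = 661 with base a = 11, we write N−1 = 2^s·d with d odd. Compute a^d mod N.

1

661 − 1 = 660 = 2^2 · 165, so d = 165.
11^1 ≡ 11 (mod 661)
11^2 ≡ 11^2 = 121 ≡ 121 (mod 661)
11^4 ≡ 121^2 = 14641 ≡ 99 (mod 661)
11^8 ≡ 99^2 = 9801 ≡ 547 (mod 661)
11^16 ≡ 547^2 = 299209 ≡ 437 (mod 661)
11^32 ≡ 437^2 = 190969 ≡ 601 (mod 661)
11^64 ≡ 601^2 = 361201 ≡ 295 (mod 661)
11^128 ≡ 295^2 = 87025 ≡ 434 (mod 661)
165 = 128 + 32 + 4 + 1 in binary powers of 2.
So 11^165 ≡ 434 · 601 · 99 · 11 ≡ 1 (mod 661).
Since 11^d ≡ 1 (mod 661), base 11 does not prove 661 composite.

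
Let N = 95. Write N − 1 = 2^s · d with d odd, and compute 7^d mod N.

95 − 1 = 94 = 2^1 · 47, so d = 47.
7^1 ≡ 7 (mod 95)
7^2 ≡ 7^2 = 49 ≡ 49 (mod 95)
7^4 ≡ 49^2 = 2401 ≡ 26 (mod 95)
7^8 ≡ 26^2 = 676 ≡ 11 (mod 95)
7^16 ≡ 11^2 = 121 ≡ 26 (mod 95)
7^32 ≡ 26^2 = 676 ≡ 11 (mod 95)
47 = 32 + 8 + 4 + 2 + 1 in binary powers of 2.
So 7^47 ≡ 11 · 11 · 26 · 49 · 7 ≡ 68 (mod 95).
Squaring chain: 68; never reaches −1, so base 7 is a Miller–Rabin witness that 95 is composite.

68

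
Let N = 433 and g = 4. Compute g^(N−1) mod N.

1

4^1 ≡ 4 (mod 433)
4^2 ≡ 4^2 = 16 ≡ 16 (mod 433)
4^4 ≡ 16^2 = 256 ≡ 256 (mod 433)
4^8 ≡ 256^2 = 65536 ≡ 153 (mod 433)
4^16 ≡ 153^2 = 23409 ≡ 27 (mod 433)
4^32 ≡ 27^2 = 729 ≡ 296 (mod 433)
4^64 ≡ 296^2 = 87616 ≡ 150 (mod 433)
4^128 ≡ 150^2 = 22500 ≡ 417 (mod 433)
4^256 ≡ 417^2 = 173889 ≡ 256 (mod 433)
432 = 256 + 128 + 32 + 16 in binary powers of 2.
So 4^432 ≡ 256 · 417 · 296 · 27 ≡ 1 (mod 433).
Since the result is 1, base 4 gives no evidence that 433 is composite.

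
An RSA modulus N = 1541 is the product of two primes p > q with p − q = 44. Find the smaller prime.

Since p = q + 44, we have 1541 = q(q + 44), so q² + 44q − 1541 = 0.
Discriminant: 44² + 4·1541 = 1936 + 6164 = 8100; √8100 = 90.
q = (−44 + 90)/2 = 23, and p = q + 44 = 67.
Check: 23 · 67 = 1541.

23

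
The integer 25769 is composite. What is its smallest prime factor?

73

25769 is odd.
Digit sum 29, not divisible by 3.
Ends in 9: not divisible by 5.
7: 25769 = 7·3681 + 2
11: 25769 = 11·2342 + 7
13: 25769 = 13·1982 + 3
17: 25769 = 17·1515 + 14
19: 25769 = 19·1356 + 5
23: 25769 = 23·1120 + 9
29: 25769 = 29·888 + 17
31: 25769 = 31·831 + 8
37: 25769 = 37·696 + 17
41: 25769 = 41·628 + 21
43: 25769 = 43·599 + 12
47: 25769 = 47·548 + 13
53: 25769 = 53·486 + 11
59: 25769 = 59·436 + 45
61: 25769 = 61·422 + 27
67: 25769 = 67·384 + 41
71: 25769 = 71·362 + 67
73: 25769 = 73·353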